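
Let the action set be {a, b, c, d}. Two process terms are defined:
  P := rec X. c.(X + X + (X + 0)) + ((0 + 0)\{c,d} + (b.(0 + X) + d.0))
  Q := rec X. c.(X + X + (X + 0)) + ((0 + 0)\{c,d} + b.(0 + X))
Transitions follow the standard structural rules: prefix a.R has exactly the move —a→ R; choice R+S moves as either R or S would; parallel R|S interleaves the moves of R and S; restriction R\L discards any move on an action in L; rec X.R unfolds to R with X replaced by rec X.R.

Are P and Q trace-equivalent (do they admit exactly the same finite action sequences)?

traces(P) ≠ traces(Q) — witness ⟨d⟩

P's transition system — 4 states:
  s0 = rec X. c.(X + X + (X + 0)) + ((0 + 0)\{c,d} + (b.(0 + X) + d.0)) → —b→ s1, —c→ s2, —d→ s3
  s1 = 0 + (rec X. c.(X + X + (X + 0)) + ((0 + 0)\{c,d} + (b.(0 + X) + d.0))) → —b→ s1, —c→ s2, —d→ s3
  s2 = (rec X. c.(X + X + (X + 0)) + ((0 + 0)\{c,d} + (b.(0 + X) + d.0))) + (rec X. c.(X + X + (X + 0)) + ((0 + 0)\{c,d} + (b.(0 + X) + d.0))) + ((rec X. c.(X + X + (X + 0)) + ((0 + 0)\{c,d} + (b.(0 + X) + d.0))) + 0) → —b→ s1, —c→ s2, —d→ s3
  s3 = 0 → ∅
Q's transition system — 3 states:
  t0 = rec X. c.(X + X + (X + 0)) + ((0 + 0)\{c,d} + b.(0 + X)) → —b→ t1, —c→ t2
  t1 = 0 + (rec X. c.(X + X + (X + 0)) + ((0 + 0)\{c,d} + b.(0 + X))) → —b→ t1, —c→ t2
  t2 = (rec X. c.(X + X + (X + 0)) + ((0 + 0)\{c,d} + b.(0 + X))) + (rec X. c.(X + X + (X + 0)) + ((0 + 0)\{c,d} + b.(0 + X))) + ((rec X. c.(X + X + (X + 0)) + ((0 + 0)\{c,d} + b.(0 + X))) + 0) → —b→ t1, —c→ t2
Executing d from P (initial set {s0}):
  after d @ step 1: {s3}
  — P admits the full trace.
Executing d from Q (initial set {t0}):
  after d @ step 1: ∅ (Q stuck)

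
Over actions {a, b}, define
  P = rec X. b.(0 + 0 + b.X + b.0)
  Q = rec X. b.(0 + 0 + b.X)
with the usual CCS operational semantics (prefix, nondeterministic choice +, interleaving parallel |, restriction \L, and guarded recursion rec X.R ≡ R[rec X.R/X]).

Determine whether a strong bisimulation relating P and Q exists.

P ≁ Q

LTS(P): 3 reachable states
  s0 = rec X. b.(0 + 0 + b.X + b.0) → -b-> s1
  s1 = 0 + 0 + b.(rec X. b.(0 + 0 + b.X + b.0)) + b.0 → -b-> s0, -b-> s2
  s2 = 0 → ·
LTS(Q): 2 reachable states
  t0 = rec X. b.(0 + 0 + b.X) → -b-> t1
  t1 = 0 + 0 + b.(rec X. b.(0 + 0 + b.X)) → -b-> t0
Partition-refinement fixed point:
  B0 = {s0}
  B1 = {s1}
  B2 = {s2}
  B3 = {t0, t1}
s0 ∈ B0, t0 ∈ B3 → different blocks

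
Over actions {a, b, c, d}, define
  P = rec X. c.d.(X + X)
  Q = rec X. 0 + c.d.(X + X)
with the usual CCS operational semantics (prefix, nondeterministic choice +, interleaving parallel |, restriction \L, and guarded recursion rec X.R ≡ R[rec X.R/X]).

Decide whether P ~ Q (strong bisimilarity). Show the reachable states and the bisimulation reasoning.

P ~ Q

Reachable graph of P (3 states):
  u0 = rec X. c.d.(X + X) :: --c--▸ u1
  u1 = d.((rec X. c.d.(X + X)) + (rec X. c.d.(X + X))) :: --d--▸ u2
  u2 = (rec X. c.d.(X + X)) + (rec X. c.d.(X + X)) :: --c--▸ u1
Reachable graph of Q (3 states):
  v0 = rec X. 0 + c.d.(X + X) :: --c--▸ v1
  v1 = d.((rec X. 0 + c.d.(X + X)) + (rec X. 0 + c.d.(X + X))) :: --d--▸ v2
  v2 = (rec X. 0 + c.d.(X + X)) + (rec X. 0 + c.d.(X + X)) :: --c--▸ v1
Partition-refinement fixed point:
  B0 = {u0, u2, v0, v2}
  B1 = {u1, v1}
u0 ∈ B0, v0 ∈ B0 → same block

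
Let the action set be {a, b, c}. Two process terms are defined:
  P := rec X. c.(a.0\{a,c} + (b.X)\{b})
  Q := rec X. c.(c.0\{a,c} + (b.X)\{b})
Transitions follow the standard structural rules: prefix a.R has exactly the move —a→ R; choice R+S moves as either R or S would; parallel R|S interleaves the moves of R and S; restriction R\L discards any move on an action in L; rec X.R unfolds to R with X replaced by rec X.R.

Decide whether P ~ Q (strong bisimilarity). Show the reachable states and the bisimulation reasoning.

P's transition system — 3 states:
  u0 = rec X. c.(a.0\{a,c} + (b.X)\{b}) | =c=> u1
  u1 = a.0\{a,c} + (b.(rec X. c.(a.0\{a,c} + (b.X)\{b})))\{b} | =a=> u2
  u2 = 0\{a,c} | ·
Q's transition system — 3 states:
  v0 = rec X. c.(c.0\{a,c} + (b.X)\{b}) | =c=> v1
  v1 = c.0\{a,c} + (b.(rec X. c.(c.0\{a,c} + (b.X)\{b})))\{b} | =c=> v2
  v2 = 0\{a,c} | ·
Coarsest stable partition (strong bisimilarity classes):
  B0 = {u0}
  B1 = {u1}
  B2 = {u2, v2}
  B3 = {v0}
  B4 = {v1}
u0 ∈ B0, v0 ∈ B3 → different blocks

not bisimilar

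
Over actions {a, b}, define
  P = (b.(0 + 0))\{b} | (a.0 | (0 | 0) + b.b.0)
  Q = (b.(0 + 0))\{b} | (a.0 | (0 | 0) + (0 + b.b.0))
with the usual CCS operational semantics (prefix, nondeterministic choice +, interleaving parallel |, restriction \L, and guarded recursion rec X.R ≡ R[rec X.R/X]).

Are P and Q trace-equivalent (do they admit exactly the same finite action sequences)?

trace-equivalent

Reachable graph of P (4 states):
  p0 = (b.(0 + 0))\{b} | (a.0 | (0 | 0) + b.b.0) :: --a--▸ p1, --b--▸ p2
  p1 = (b.(0 + 0))\{b} | (0 | (0 | 0)) :: deadlocked
  p2 = (b.(0 + 0))\{b} | b.0 :: --b--▸ p3
  p3 = (b.(0 + 0))\{b} | 0 :: deadlocked
Reachable graph of Q (4 states):
  q0 = (b.(0 + 0))\{b} | (a.0 | (0 | 0) + (0 + b.b.0)) :: --a--▸ q1, --b--▸ q2
  q1 = (b.(0 + 0))\{b} | (0 | (0 | 0)) :: deadlocked
  q2 = (b.(0 + 0))\{b} | b.0 :: --b--▸ q3
  q3 = (b.(0 + 0))\{b} | 0 :: deadlocked
Coarsest stable partition (strong bisimilarity classes):
  B0 = {p0, q0}
  B1 = {p1, p3, q1, q3}
  B2 = {p2, q2}
p0 ∈ B0, q0 ∈ B0 → same block
Bisimilar ⇒ trace-equivalent.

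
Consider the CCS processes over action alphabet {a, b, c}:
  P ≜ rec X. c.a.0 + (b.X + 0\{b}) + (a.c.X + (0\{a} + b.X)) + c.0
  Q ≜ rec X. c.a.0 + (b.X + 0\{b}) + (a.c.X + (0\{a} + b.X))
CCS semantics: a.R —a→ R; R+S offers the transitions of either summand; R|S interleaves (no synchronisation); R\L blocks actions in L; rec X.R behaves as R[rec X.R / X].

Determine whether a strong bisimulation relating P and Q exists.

P's transition system — 4 states:
  u0 = rec X. c.a.0 + (b.X + 0\{b}) + (a.c.X + (0\{a} + b.X)) + c.0 has moves ··a··> u1, ··b··> u0, ··c··> u2, ··c··> u3
  u1 = c.(rec X. c.a.0 + (b.X + 0\{b}) + (a.c.X + (0\{a} + b.X)) + c.0) has moves ··c··> u0
  u2 = 0 has moves deadlocked
  u3 = a.0 has moves ··a··> u2
Q's transition system — 4 states:
  v0 = rec X. c.a.0 + (b.X + 0\{b}) + (a.c.X + (0\{a} + b.X)) has moves ··a··> v1, ··b··> v0, ··c··> v2
  v1 = c.(rec X. c.a.0 + (b.X + 0\{b}) + (a.c.X + (0\{a} + b.X))) has moves ··c··> v0
  v2 = a.0 has moves ··a··> v3
  v3 = 0 has moves deadlocked
Coarsest stable partition (strong bisimilarity classes):
  B0 = {u0}
  B1 = {u3, v2}
  B2 = {u2, v3}
  B3 = {u1}
  B4 = {v0}
  B5 = {v1}
u0 ∈ B0, v0 ∈ B4 → different blocks

not bisimilar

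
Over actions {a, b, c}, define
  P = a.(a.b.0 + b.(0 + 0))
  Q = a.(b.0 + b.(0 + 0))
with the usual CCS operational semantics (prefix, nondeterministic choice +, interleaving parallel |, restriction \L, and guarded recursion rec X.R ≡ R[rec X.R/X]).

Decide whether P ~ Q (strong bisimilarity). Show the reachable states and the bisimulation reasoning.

P's transition system — 5 states:
  m0 = a.(a.b.0 + b.(0 + 0)) ⊢ --a--▸ m1
  m1 = a.b.0 + b.(0 + 0) ⊢ --a--▸ m2, --b--▸ m3
  m2 = b.0 ⊢ --b--▸ m4
  m3 = 0 + 0 ⊢ ∅
  m4 = 0 ⊢ ∅
Q's transition system — 4 states:
  n0 = a.(b.0 + b.(0 + 0)) ⊢ --a--▸ n1
  n1 = b.0 + b.(0 + 0) ⊢ --b--▸ n2, --b--▸ n3
  n2 = 0 ⊢ ∅
  n3 = 0 + 0 ⊢ ∅
Bisimilarity quotient blocks:
  B0 = {m0}
  B1 = {m1}
  B2 = {m2, n1}
  B3 = {m3, m4, n2, n3}
  B4 = {n0}
m0 ∈ B0, n0 ∈ B4 → different blocks

not bisimilar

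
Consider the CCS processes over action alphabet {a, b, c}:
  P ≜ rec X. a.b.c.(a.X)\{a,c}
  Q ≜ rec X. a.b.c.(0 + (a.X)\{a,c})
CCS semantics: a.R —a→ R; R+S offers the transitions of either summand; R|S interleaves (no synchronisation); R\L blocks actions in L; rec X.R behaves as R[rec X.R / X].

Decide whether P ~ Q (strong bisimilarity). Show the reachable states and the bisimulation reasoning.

Reachable graph of P (4 states):
  m0 = rec X. a.b.c.(a.X)\{a,c} :: --a--▸ m1
  m1 = b.c.(a.(rec X. a.b.c.(a.X)\{a,c}))\{a,c} :: --b--▸ m2
  m2 = c.(a.(rec X. a.b.c.(a.X)\{a,c}))\{a,c} :: --c--▸ m3
  m3 = (a.(rec X. a.b.c.(a.X)\{a,c}))\{a,c} :: (no moves)
Reachable graph of Q (4 states):
  n0 = rec X. a.b.c.(0 + (a.X)\{a,c}) :: --a--▸ n1
  n1 = b.c.(0 + (a.(rec X. a.b.c.(0 + (a.X)\{a,c})))\{a,c}) :: --b--▸ n2
  n2 = c.(0 + (a.(rec X. a.b.c.(0 + (a.X)\{a,c})))\{a,c}) :: --c--▸ n3
  n3 = 0 + (a.(rec X. a.b.c.(0 + (a.X)\{a,c})))\{a,c} :: (no moves)
Bisimilarity quotient blocks:
  B0 = {m0, n0}
  B1 = {m1, n1}
  B2 = {m2, n2}
  B3 = {m3, n3}
m0 ∈ B0, n0 ∈ B0 → same block

bisimilar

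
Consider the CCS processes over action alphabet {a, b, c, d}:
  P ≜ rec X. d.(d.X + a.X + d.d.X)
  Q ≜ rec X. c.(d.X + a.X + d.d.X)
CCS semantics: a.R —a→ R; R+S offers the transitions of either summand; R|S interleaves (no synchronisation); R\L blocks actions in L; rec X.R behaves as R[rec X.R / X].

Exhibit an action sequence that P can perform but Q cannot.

d

LTS(P): 3 reachable states
  m0 = rec X. d.(d.X + a.X + d.d.X) ⊢ --d--▸ m1
  m1 = d.(rec X. d.(d.X + a.X + d.d.X)) + a.(rec X. d.(d.X + a.X + d.d.X)) + d.d.(rec X. d.(d.X + a.X + d.d.X)) ⊢ --a--▸ m0, --d--▸ m0, --d--▸ m2
  m2 = d.(rec X. d.(d.X + a.X + d.d.X)) ⊢ --d--▸ m0
LTS(Q): 3 reachable states
  n0 = rec X. c.(d.X + a.X + d.d.X) ⊢ --c--▸ n1
  n1 = d.(rec X. c.(d.X + a.X + d.d.X)) + a.(rec X. c.(d.X + a.X + d.d.X)) + d.d.(rec X. c.(d.X + a.X + d.d.X)) ⊢ --a--▸ n0, --d--▸ n0, --d--▸ n2
  n2 = d.(rec X. c.(d.X + a.X + d.d.X)) ⊢ --d--▸ n0
Executing d from P (initial set {m0}):
  [1] d ⇒ {m1}
  P completes σ.
Executing d from Q (initial set {n0}):
  [1] d ⇒ ∅ (Q stuck)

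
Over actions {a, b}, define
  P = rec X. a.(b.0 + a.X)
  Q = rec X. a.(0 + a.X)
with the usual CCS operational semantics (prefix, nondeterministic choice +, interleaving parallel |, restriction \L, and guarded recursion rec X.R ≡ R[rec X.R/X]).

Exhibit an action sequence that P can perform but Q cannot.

LTS(P): 3 reachable states
  u0 = rec X. a.(b.0 + a.X) | -a-> u1
  u1 = b.0 + a.(rec X. a.(b.0 + a.X)) | -a-> u0, -b-> u2
  u2 = 0 | ·
LTS(Q): 2 reachable states
  v0 = rec X. a.(0 + a.X) | -a-> v1
  v1 = 0 + a.(rec X. a.(0 + a.X)) | -a-> v0
Run σ = ⟨ab⟩ on P: start {u0}
  step 1 (a): {u1}
  step 2 (b): {u2}
  ✓ P
Run σ = ⟨ab⟩ on Q: start {v0}
  step 1 (a): {v1}
  step 2 (b): ∅ (Q stuck)

ab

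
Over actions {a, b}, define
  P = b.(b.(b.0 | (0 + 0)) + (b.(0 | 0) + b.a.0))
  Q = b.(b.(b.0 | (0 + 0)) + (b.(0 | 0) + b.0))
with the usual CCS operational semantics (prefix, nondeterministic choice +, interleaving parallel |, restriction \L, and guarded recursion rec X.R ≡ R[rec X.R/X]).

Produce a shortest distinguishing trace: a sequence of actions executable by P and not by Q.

bba

P's transition system — 7 states:
  s0 = b.(b.(b.0 | (0 + 0)) + (b.(0 | 0) + b.a.0)) has moves --b--▸ s1
  s1 = b.(b.0 | (0 + 0)) + (b.(0 | 0) + b.a.0) has moves --b--▸ s2, --b--▸ s3, --b--▸ s4
  s2 = 0 | 0 has moves (no moves)
  s3 = a.0 has moves --a--▸ s5
  s4 = b.0 | (0 + 0) has moves --b--▸ s6
  s5 = 0 has moves (no moves)
  s6 = 0 | (0 + 0) has moves (no moves)
Q's transition system — 6 states:
  t0 = b.(b.(b.0 | (0 + 0)) + (b.(0 | 0) + b.0)) has moves --b--▸ t1
  t1 = b.(b.0 | (0 + 0)) + (b.(0 | 0) + b.0) has moves --b--▸ t2, --b--▸ t3, --b--▸ t4
  t2 = 0 has moves (no moves)
  t3 = 0 | 0 has moves (no moves)
  t4 = b.0 | (0 + 0) has moves --b--▸ t5
  t5 = 0 | (0 + 0) has moves (no moves)
Run σ = ⟨bba⟩ on P: start {s0}
  after b @ step 1: {s1}
  after b @ step 2: {s2, s3, s4}
  after a @ step 3: {s5}
  P completes σ.
Run σ = ⟨bba⟩ on Q: start {t0}
  after b @ step 1: {t1}
  after b @ step 2: {t2, t3, t4}
  after a @ step 3: ∅  — Q cannot continue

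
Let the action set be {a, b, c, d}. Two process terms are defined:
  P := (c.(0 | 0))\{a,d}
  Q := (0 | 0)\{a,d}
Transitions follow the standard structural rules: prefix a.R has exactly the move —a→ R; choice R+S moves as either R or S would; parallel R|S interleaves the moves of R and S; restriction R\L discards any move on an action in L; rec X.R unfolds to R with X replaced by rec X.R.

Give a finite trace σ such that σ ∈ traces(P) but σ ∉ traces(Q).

P's transition system — 2 states:
  u0 = (c.(0 | 0))\{a,d} → --c--▸ u1
  u1 = (0 | 0)\{a,d} → (no moves)
Q's transition system — 1 states:
  v0 = (0 | 0)\{a,d} → (no moves)
Executing c from P (initial set {u0}):
  [1] c ⇒ {u1}
  — P admits the full trace.
Executing c from Q (initial set {v0}):
  [1] c ⇒ ∅ (Q stuck)

c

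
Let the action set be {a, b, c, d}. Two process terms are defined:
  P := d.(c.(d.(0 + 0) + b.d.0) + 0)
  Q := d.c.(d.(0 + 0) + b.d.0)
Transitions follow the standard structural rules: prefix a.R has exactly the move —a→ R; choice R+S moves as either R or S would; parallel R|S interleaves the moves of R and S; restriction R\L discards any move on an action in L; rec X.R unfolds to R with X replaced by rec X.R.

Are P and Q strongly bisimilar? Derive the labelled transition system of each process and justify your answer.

P ~ Q

P's transition system — 6 states:
  u0 = d.(c.(d.(0 + 0) + b.d.0) + 0) → --d--▸ u1
  u1 = c.(d.(0 + 0) + b.d.0) + 0 → --c--▸ u2
  u2 = d.(0 + 0) + b.d.0 → --b--▸ u3, --d--▸ u4
  u3 = d.0 → --d--▸ u5
  u4 = 0 + 0 → stopped
  u5 = 0 → stopped
Q's transition system — 6 states:
  v0 = d.c.(d.(0 + 0) + b.d.0) → --d--▸ v1
  v1 = c.(d.(0 + 0) + b.d.0) → --c--▸ v2
  v2 = d.(0 + 0) + b.d.0 → --b--▸ v3, --d--▸ v4
  v3 = d.0 → --d--▸ v5
  v4 = 0 + 0 → stopped
  v5 = 0 → stopped
Bisimilarity quotient blocks:
  B0 = {u0, v0}
  B1 = {u1, v1}
  B2 = {u2, v2}
  B3 = {u4, u5, v4, v5}
  B4 = {u3, v3}
u0 ∈ B0, v0 ∈ B0 → same block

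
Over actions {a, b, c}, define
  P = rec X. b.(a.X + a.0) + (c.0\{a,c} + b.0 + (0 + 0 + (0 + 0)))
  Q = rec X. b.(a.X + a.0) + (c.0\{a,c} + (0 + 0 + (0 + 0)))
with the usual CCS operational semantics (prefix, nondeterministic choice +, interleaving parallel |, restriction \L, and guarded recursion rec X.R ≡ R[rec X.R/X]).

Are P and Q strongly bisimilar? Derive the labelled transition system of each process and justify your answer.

not bisimilar

LTS(P): 4 reachable states
  p0 = rec X. b.(a.X + a.0) + (c.0\{a,c} + b.0 + (0 + 0 + (0 + 0))) | ··b··> p1, ··b··> p2, ··c··> p3
  p1 = 0 | ∅
  p2 = a.(rec X. b.(a.X + a.0) + (c.0\{a,c} + b.0 + (0 + 0 + (0 + 0)))) + a.0 | ··a··> p0, ··a··> p1
  p3 = 0\{a,c} | ∅
LTS(Q): 4 reachable states
  q0 = rec X. b.(a.X + a.0) + (c.0\{a,c} + (0 + 0 + (0 + 0))) | ··b··> q1, ··c··> q2
  q1 = a.(rec X. b.(a.X + a.0) + (c.0\{a,c} + (0 + 0 + (0 + 0)))) + a.0 | ··a··> q0, ··a··> q3
  q2 = 0\{a,c} | ∅
  q3 = 0 | ∅
Coarsest stable partition (strong bisimilarity classes):
  B0 = {p0}
  B1 = {p1, p3, q2, q3}
  B2 = {p2}
  B3 = {q0}
  B4 = {q1}
p0 ∈ B0, q0 ∈ B3 → different blocks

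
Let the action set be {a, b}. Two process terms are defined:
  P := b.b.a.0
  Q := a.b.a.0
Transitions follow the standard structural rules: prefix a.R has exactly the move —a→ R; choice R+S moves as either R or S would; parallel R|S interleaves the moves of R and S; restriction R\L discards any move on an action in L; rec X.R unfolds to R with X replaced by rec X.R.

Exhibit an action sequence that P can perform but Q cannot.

P's transition system — 4 states:
  m0 = b.b.a.0 → =b=> m1
  m1 = b.a.0 → =b=> m2
  m2 = a.0 → =a=> m3
  m3 = 0 → stopped
Q's transition system — 4 states:
  n0 = a.b.a.0 → =a=> n1
  n1 = b.a.0 → =b=> n2
  n2 = a.0 → =a=> n3
  n3 = 0 → stopped
Run σ = ⟨b⟩ on P: start {m0}
  after b @ step 1: {m1}
  P completes σ.
Run σ = ⟨b⟩ on Q: start {n0}
  after b @ step 1: no successor for Q

b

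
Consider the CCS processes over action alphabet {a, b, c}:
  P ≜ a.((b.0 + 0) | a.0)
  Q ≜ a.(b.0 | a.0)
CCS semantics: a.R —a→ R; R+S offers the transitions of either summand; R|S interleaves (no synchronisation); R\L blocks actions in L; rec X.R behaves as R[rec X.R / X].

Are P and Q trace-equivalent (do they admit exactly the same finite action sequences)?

LTS(P): 5 reachable states
  u0 = a.((b.0 + 0) | a.0) | —a→ u1
  u1 = (b.0 + 0) | a.0 | —a→ u2, —b→ u3
  u2 = (b.0 + 0) | 0 | —b→ u4
  u3 = 0 | a.0 | —a→ u4
  u4 = 0 | 0 | ·
LTS(Q): 5 reachable states
  v0 = a.(b.0 | a.0) | —a→ v1
  v1 = b.0 | a.0 | —a→ v2, —b→ v3
  v2 = b.0 | 0 | —b→ v4
  v3 = 0 | a.0 | —a→ v4
  v4 = 0 | 0 | ·
Coarsest stable partition (strong bisimilarity classes):
  B0 = {u0, v0}
  B1 = {u1, v1}
  B2 = {u3, v3}
  B3 = {u4, v4}
  B4 = {u2, v2}
u0 ∈ B0, v0 ∈ B0 → same block
Bisimilar ⇒ trace-equivalent.

traces(P) = traces(Q)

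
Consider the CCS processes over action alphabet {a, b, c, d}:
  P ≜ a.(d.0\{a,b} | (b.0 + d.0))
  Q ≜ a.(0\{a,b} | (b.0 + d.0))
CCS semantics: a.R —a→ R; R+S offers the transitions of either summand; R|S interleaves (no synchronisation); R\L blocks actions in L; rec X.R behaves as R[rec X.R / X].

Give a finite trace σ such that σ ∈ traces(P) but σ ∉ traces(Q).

abd

Reachable graph of P (5 states):
  u0 = a.(d.0\{a,b} | (b.0 + d.0)) | --a--▸ u1
  u1 = d.0\{a,b} | (b.0 + d.0) | --b--▸ u2, --d--▸ u2, --d--▸ u3
  u2 = d.0\{a,b} | 0 | --d--▸ u4
  u3 = 0\{a,b} | (b.0 + d.0) | --b--▸ u4, --d--▸ u4
  u4 = 0\{a,b} | 0 | ∅
Reachable graph of Q (3 states):
  v0 = a.(0\{a,b} | (b.0 + d.0)) | --a--▸ v1
  v1 = 0\{a,b} | (b.0 + d.0) | --b--▸ v2, --d--▸ v2
  v2 = 0\{a,b} | 0 | ∅
Executing abd from P (initial set {u0}):
  step 1 (a): {u1}
  step 2 (b): {u2}
  step 3 (d): {u4}
  ✓ P
Executing abd from Q (initial set {v0}):
  step 1 (a): {v1}
  step 2 (b): {v2}
  step 3 (d): ∅  — Q cannot continue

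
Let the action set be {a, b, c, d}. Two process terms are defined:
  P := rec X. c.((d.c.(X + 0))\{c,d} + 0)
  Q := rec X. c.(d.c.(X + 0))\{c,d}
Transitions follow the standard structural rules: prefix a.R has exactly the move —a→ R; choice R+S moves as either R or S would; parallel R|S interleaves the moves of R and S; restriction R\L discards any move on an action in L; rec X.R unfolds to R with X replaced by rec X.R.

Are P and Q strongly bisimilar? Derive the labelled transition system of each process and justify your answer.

bisimilar

LTS(P): 2 reachable states
  p0 = rec X. c.((d.c.(X + 0))\{c,d} + 0) :: ··c··> p1
  p1 = (d.c.((rec X. c.((d.c.(X + 0))\{c,d} + 0)) + 0))\{c,d} + 0 :: ∅
LTS(Q): 2 reachable states
  q0 = rec X. c.(d.c.(X + 0))\{c,d} :: ··c··> q1
  q1 = (d.c.((rec X. c.(d.c.(X + 0))\{c,d}) + 0))\{c,d} :: ∅
Coarsest stable partition (strong bisimilarity classes):
  B0 = {p0, q0}
  B1 = {p1, q1}
p0 ∈ B0, q0 ∈ B0 → same block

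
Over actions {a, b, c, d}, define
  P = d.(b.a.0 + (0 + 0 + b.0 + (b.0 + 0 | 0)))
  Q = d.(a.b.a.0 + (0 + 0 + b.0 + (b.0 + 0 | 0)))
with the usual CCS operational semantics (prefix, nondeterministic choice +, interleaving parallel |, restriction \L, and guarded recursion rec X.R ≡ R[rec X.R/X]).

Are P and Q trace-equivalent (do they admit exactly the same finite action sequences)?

trace-distinct — witness ⟨dba⟩

Reachable graph of P (4 states):
  s0 = d.(b.a.0 + (0 + 0 + b.0 + (b.0 + 0 | 0))) → ··d··> s1
  s1 = b.a.0 + (0 + 0 + b.0 + (b.0 + 0 | 0)) → ··b··> s2, ··b··> s3
  s2 = 0 → stopped
  s3 = a.0 → ··a··> s2
Reachable graph of Q (5 states):
  t0 = d.(a.b.a.0 + (0 + 0 + b.0 + (b.0 + 0 | 0))) → ··d··> t1
  t1 = a.b.a.0 + (0 + 0 + b.0 + (b.0 + 0 | 0)) → ··a··> t2, ··b··> t3
  t2 = b.a.0 → ··b··> t4
  t3 = 0 → stopped
  t4 = a.0 → ··a··> t3
Run σ = ⟨dba⟩ on P: start {s0}
  [1] d ⇒ {s1}
  [2] b ⇒ {s2, s3}
  [3] a ⇒ {s2}
  — P admits the full trace.
Run σ = ⟨dba⟩ on Q: start {t0}
  [1] d ⇒ {t1}
  [2] b ⇒ {t3}
  [3] a ⇒ ∅  — Q cannot continue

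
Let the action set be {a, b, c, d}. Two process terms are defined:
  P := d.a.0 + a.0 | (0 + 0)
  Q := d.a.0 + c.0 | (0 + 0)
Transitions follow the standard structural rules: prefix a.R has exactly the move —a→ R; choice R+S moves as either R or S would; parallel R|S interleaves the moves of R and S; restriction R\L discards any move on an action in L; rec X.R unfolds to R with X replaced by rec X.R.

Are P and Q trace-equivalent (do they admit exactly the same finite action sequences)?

NO — witness ⟨a⟩

LTS(P): 4 reachable states
  s0 = d.a.0 + a.0 | (0 + 0) → =a=> s1, =d=> s2
  s1 = 0 | (0 + 0) → ·
  s2 = a.0 → =a=> s3
  s3 = 0 → ·
LTS(Q): 4 reachable states
  t0 = d.a.0 + c.0 | (0 + 0) → =c=> t1, =d=> t2
  t1 = 0 | (0 + 0) → ·
  t2 = a.0 → =a=> t3
  t3 = 0 → ·
Trace ⟨a⟩ through P, begin at {s0}:
  step 1 (a): {s1}
  P completes σ.
Trace ⟨a⟩ through Q, begin at {t0}:
  step 1 (a): ∅ (Q stuck)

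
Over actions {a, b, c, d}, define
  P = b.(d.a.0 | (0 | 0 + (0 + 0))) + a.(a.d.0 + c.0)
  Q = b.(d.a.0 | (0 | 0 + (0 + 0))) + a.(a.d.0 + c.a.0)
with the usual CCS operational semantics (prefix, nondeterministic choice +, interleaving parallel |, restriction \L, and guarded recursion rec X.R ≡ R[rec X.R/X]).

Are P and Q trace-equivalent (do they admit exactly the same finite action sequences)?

P's transition system — 7 states:
  u0 = b.(d.a.0 | (0 | 0 + (0 + 0))) + a.(a.d.0 + c.0) → -a-> u1, -b-> u2
  u1 = a.d.0 + c.0 → -a-> u3, -c-> u4
  u2 = d.a.0 | (0 | 0 + (0 + 0)) → -d-> u5
  u3 = d.0 → -d-> u4
  u4 = 0 → (no moves)
  u5 = a.0 | (0 | 0 + (0 + 0)) → -a-> u6
  u6 = 0 | (0 | 0 + (0 + 0)) → (no moves)
Q's transition system — 8 states:
  v0 = b.(d.a.0 | (0 | 0 + (0 + 0))) + a.(a.d.0 + c.a.0) → -a-> v1, -b-> v2
  v1 = a.d.0 + c.a.0 → -a-> v3, -c-> v4
  v2 = d.a.0 | (0 | 0 + (0 + 0)) → -d-> v5
  v3 = d.0 → -d-> v6
  v4 = a.0 → -a-> v6
  v5 = a.0 | (0 | 0 + (0 + 0)) → -a-> v7
  v6 = 0 → (no moves)
  v7 = 0 | (0 | 0 + (0 + 0)) → (no moves)
Executing aca from Q (initial set {v0}):
  after a @ step 1: {v1}
  after c @ step 2: {v4}
  after a @ step 3: {v6}
  — Q admits the full trace.
Executing aca from P (initial set {u0}):
  after a @ step 1: {u1}
  after c @ step 2: {u4}
  after a @ step 3: ∅  — P cannot continue

trace-distinct — witness ⟨aca⟩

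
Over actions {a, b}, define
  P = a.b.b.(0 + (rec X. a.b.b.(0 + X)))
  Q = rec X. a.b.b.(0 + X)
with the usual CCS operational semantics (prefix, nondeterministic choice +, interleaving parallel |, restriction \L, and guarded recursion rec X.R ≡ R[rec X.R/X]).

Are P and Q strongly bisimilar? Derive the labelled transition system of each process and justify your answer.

bisimilar

LTS(P): 4 reachable states
  m0 = a.b.b.(0 + (rec X. a.b.b.(0 + X))) → —a→ m1
  m1 = b.b.(0 + (rec X. a.b.b.(0 + X))) → —b→ m2
  m2 = b.(0 + (rec X. a.b.b.(0 + X))) → —b→ m3
  m3 = 0 + (rec X. a.b.b.(0 + X)) → —a→ m1
LTS(Q): 4 reachable states
  n0 = rec X. a.b.b.(0 + X) → —a→ n1
  n1 = b.b.(0 + (rec X. a.b.b.(0 + X))) → —b→ n2
  n2 = b.(0 + (rec X. a.b.b.(0 + X))) → —b→ n3
  n3 = 0 + (rec X. a.b.b.(0 + X)) → —a→ n1
Bisimilarity quotient blocks:
  B0 = {m0, m3, n0, n3}
  B1 = {m1, n1}
  B2 = {m2, n2}
m0 ∈ B0, n0 ∈ B0 → same block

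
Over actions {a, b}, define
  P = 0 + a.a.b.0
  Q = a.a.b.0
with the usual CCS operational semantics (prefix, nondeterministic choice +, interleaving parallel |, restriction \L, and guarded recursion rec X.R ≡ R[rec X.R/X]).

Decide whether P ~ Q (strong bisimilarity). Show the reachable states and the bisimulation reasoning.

Reachable graph of P (4 states):
  s0 = 0 + a.a.b.0 ⊢ =a=> s1
  s1 = a.b.0 ⊢ =a=> s2
  s2 = b.0 ⊢ =b=> s3
  s3 = 0 ⊢ deadlocked
Reachable graph of Q (4 states):
  t0 = a.a.b.0 ⊢ =a=> t1
  t1 = a.b.0 ⊢ =a=> t2
  t2 = b.0 ⊢ =b=> t3
  t3 = 0 ⊢ deadlocked
Bisimilarity quotient blocks:
  B0 = {s0, t0}
  B1 = {s1, t1}
  B2 = {s2, t2}
  B3 = {s3, t3}
s0 ∈ B0, t0 ∈ B0 → same block

YES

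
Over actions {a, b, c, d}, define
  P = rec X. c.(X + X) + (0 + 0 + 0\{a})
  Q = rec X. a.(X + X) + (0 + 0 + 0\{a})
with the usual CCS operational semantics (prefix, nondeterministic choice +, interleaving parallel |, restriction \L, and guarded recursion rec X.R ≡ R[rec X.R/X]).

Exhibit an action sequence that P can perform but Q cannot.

P's transition system — 2 states:
  m0 = rec X. c.(X + X) + (0 + 0 + 0\{a}) → --c--▸ m1
  m1 = (rec X. c.(X + X) + (0 + 0 + 0\{a})) + (rec X. c.(X + X) + (0 + 0 + 0\{a})) → --c--▸ m1
Q's transition system — 2 states:
  n0 = rec X. a.(X + X) + (0 + 0 + 0\{a}) → --a--▸ n1
  n1 = (rec X. a.(X + X) + (0 + 0 + 0\{a})) + (rec X. a.(X + X) + (0 + 0 + 0\{a})) → --a--▸ n1
Executing c from P (initial set {m0}):
  step 1 (c): {m1}
  P completes σ.
Executing c from Q (initial set {n0}):
  step 1 (c): ∅  — Q cannot continue

c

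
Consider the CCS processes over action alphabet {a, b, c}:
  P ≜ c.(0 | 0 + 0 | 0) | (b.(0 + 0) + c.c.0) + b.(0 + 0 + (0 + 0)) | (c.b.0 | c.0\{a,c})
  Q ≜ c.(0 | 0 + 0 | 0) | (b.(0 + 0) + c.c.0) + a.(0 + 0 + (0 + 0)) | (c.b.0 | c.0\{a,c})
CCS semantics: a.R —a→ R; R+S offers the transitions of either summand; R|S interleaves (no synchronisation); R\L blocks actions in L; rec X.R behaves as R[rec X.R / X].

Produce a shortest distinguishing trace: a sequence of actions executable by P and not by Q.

Reachable graph of P (19 states):
  s0 = c.(0 | 0 + 0 | 0) | (b.(0 + 0) + c.c.0) + b.(0 + 0 + (0 + 0)) | (c.b.0 | c.0\{a,c}) ⊢ -b-> s1, -b-> s2, -c-> s3, -c-> s4, -c-> s5, -c-> s6
  s1 = (0 + 0 + (0 + 0)) | (c.b.0 | c.0\{a,c}) ⊢ -c-> s7, -c-> s8
  s2 = c.(0 | 0 + 0 | 0) | (0 + 0) ⊢ -c-> s9
  s3 = (0 | 0 + 0 | 0) | (b.(0 + 0) + c.c.0) ⊢ -b-> s9, -c-> s10
  s4 = b.(0 + 0 + (0 + 0)) | (b.0 | c.0\{a,c}) ⊢ -b-> s11, -b-> s7, -c-> s12
  s5 = b.(0 + 0 + (0 + 0)) | (c.b.0 | 0\{a,c}) ⊢ -b-> s8, -c-> s12
  s6 = c.(0 | 0 + 0 | 0) | c.0 ⊢ -c-> s10, -c-> s13
  s7 = (0 + 0 + (0 + 0)) | (b.0 | c.0\{a,c}) ⊢ -b-> s14, -c-> s15
  s8 = (0 + 0 + (0 + 0)) | (c.b.0 | 0\{a,c}) ⊢ -c-> s15
  s9 = (0 | 0 + 0 | 0) | (0 + 0) ⊢ deadlocked
  s10 = (0 | 0 + 0 | 0) | c.0 ⊢ -c-> s16
  s11 = b.(0 + 0 + (0 + 0)) | (0 | c.0\{a,c}) ⊢ -b-> s14, -c-> s17
  s12 = b.(0 + 0 + (0 + 0)) | (b.0 | 0\{a,c}) ⊢ -b-> s15, -b-> s17
  s13 = c.(0 | 0 + 0 | 0) | 0 ⊢ -c-> s16
  s14 = (0 + 0 + (0 + 0)) | (0 | c.0\{a,c}) ⊢ -c-> s18
  s15 = (0 + 0 + (0 + 0)) | (b.0 | 0\{a,c}) ⊢ -b-> s18
  s16 = (0 | 0 + 0 | 0) | 0 ⊢ deadlocked
  s17 = b.(0 + 0 + (0 + 0)) | (0 | 0\{a,c}) ⊢ -b-> s18
  s18 = (0 + 0 + (0 + 0)) | (0 | 0\{a,c}) ⊢ deadlocked
Reachable graph of Q (19 states):
  t0 = c.(0 | 0 + 0 | 0) | (b.(0 + 0) + c.c.0) + a.(0 + 0 + (0 + 0)) | (c.b.0 | c.0\{a,c}) ⊢ -a-> t1, -b-> t2, -c-> t3, -c-> t4, -c-> t5, -c-> t6
  t1 = (0 + 0 + (0 + 0)) | (c.b.0 | c.0\{a,c}) ⊢ -c-> t7, -c-> t8
  t2 = c.(0 | 0 + 0 | 0) | (0 + 0) ⊢ -c-> t9
  t3 = (0 | 0 + 0 | 0) | (b.(0 + 0) + c.c.0) ⊢ -b-> t9, -c-> t10
  t4 = a.(0 + 0 + (0 + 0)) | (b.0 | c.0\{a,c}) ⊢ -a-> t7, -b-> t11, -c-> t12
  t5 = a.(0 + 0 + (0 + 0)) | (c.b.0 | 0\{a,c}) ⊢ -a-> t8, -c-> t12
  t6 = c.(0 | 0 + 0 | 0) | c.0 ⊢ -c-> t10, -c-> t13
  t7 = (0 + 0 + (0 + 0)) | (b.0 | c.0\{a,c}) ⊢ -b-> t14, -c-> t15
  t8 = (0 + 0 + (0 + 0)) | (c.b.0 | 0\{a,c}) ⊢ -c-> t15
  t9 = (0 | 0 + 0 | 0) | (0 + 0) ⊢ deadlocked
  t10 = (0 | 0 + 0 | 0) | c.0 ⊢ -c-> t16
  t11 = a.(0 + 0 + (0 + 0)) | (0 | c.0\{a,c}) ⊢ -a-> t14, -c-> t17
  t12 = a.(0 + 0 + (0 + 0)) | (b.0 | 0\{a,c}) ⊢ -a-> t15, -b-> t17
  t13 = c.(0 | 0 + 0 | 0) | 0 ⊢ -c-> t16
  t14 = (0 + 0 + (0 + 0)) | (0 | c.0\{a,c}) ⊢ -c-> t18
  t15 = (0 + 0 + (0 + 0)) | (b.0 | 0\{a,c}) ⊢ -b-> t18
  t16 = (0 | 0 + 0 | 0) | 0 ⊢ deadlocked
  t17 = a.(0 + 0 + (0 + 0)) | (0 | 0\{a,c}) ⊢ -a-> t18
  t18 = (0 + 0 + (0 + 0)) | (0 | 0\{a,c}) ⊢ deadlocked
Run σ = ⟨bcb⟩ on P: start {s0}
  after b @ step 1: {s1, s2}
  after c @ step 2: {s7, s8, s9}
  after b @ step 3: {s14}
  ✓ P
Run σ = ⟨bcb⟩ on Q: start {t0}
  after b @ step 1: {t2}
  after c @ step 2: {t9}
  after b @ step 3: ∅  — Q cannot continue

bcb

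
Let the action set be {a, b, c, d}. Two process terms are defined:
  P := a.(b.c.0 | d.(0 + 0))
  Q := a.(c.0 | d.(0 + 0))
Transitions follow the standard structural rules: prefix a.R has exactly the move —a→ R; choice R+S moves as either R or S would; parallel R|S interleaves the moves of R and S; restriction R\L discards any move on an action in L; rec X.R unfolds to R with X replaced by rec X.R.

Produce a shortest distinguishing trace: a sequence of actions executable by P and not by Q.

Reachable graph of P (7 states):
  m0 = a.(b.c.0 | d.(0 + 0)) | --a--▸ m1
  m1 = b.c.0 | d.(0 + 0) | --b--▸ m2, --d--▸ m3
  m2 = c.0 | d.(0 + 0) | --c--▸ m4, --d--▸ m5
  m3 = b.c.0 | (0 + 0) | --b--▸ m5
  m4 = 0 | d.(0 + 0) | --d--▸ m6
  m5 = c.0 | (0 + 0) | --c--▸ m6
  m6 = 0 | (0 + 0) | stopped
Reachable graph of Q (5 states):
  n0 = a.(c.0 | d.(0 + 0)) | --a--▸ n1
  n1 = c.0 | d.(0 + 0) | --c--▸ n2, --d--▸ n3
  n2 = 0 | d.(0 + 0) | --d--▸ n4
  n3 = c.0 | (0 + 0) | --c--▸ n4
  n4 = 0 | (0 + 0) | stopped
Run σ = ⟨ab⟩ on P: start {m0}
  step 1 (a): {m1}
  step 2 (b): {m2}
  ✓ P
Run σ = ⟨ab⟩ on Q: start {n0}
  step 1 (a): {n1}
  step 2 (b): no successor for Q

ab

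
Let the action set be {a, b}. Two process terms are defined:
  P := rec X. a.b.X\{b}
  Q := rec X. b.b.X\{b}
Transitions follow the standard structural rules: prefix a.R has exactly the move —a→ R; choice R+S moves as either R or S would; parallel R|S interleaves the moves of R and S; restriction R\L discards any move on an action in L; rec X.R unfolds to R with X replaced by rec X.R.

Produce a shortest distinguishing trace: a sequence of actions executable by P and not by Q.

a

Reachable graph of P (4 states):
  s0 = rec X. a.b.X\{b} :: -a-> s1
  s1 = b.(rec X. a.b.X\{b})\{b} :: -b-> s2
  s2 = (rec X. a.b.X\{b})\{b} :: -a-> s3
  s3 = (b.(rec X. a.b.X\{b})\{b})\{b} :: ·
Reachable graph of Q (3 states):
  t0 = rec X. b.b.X\{b} :: -b-> t1
  t1 = b.(rec X. b.b.X\{b})\{b} :: -b-> t2
  t2 = (rec X. b.b.X\{b})\{b} :: ·
Run σ = ⟨a⟩ on P: start {s0}
  after a @ step 1: {s1}
  P completes σ.
Run σ = ⟨a⟩ on Q: start {t0}
  after a @ step 1: ∅  — Q cannot continue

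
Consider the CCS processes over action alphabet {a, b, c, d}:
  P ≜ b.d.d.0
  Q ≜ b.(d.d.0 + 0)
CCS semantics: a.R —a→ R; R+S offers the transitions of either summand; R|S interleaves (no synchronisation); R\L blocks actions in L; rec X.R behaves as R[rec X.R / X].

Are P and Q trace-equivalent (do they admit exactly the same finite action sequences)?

trace-equivalent

P's transition system — 4 states:
  m0 = b.d.d.0 :: =b=> m1
  m1 = d.d.0 :: =d=> m2
  m2 = d.0 :: =d=> m3
  m3 = 0 :: ∅
Q's transition system — 4 states:
  n0 = b.(d.d.0 + 0) :: =b=> n1
  n1 = d.d.0 + 0 :: =d=> n2
  n2 = d.0 :: =d=> n3
  n3 = 0 :: ∅
Partition-refinement fixed point:
  B0 = {m0, n0}
  B1 = {m1, n1}
  B2 = {m2, n2}
  B3 = {m3, n3}
m0 ∈ B0, n0 ∈ B0 → same block
Bisimilar ⇒ trace-equivalent.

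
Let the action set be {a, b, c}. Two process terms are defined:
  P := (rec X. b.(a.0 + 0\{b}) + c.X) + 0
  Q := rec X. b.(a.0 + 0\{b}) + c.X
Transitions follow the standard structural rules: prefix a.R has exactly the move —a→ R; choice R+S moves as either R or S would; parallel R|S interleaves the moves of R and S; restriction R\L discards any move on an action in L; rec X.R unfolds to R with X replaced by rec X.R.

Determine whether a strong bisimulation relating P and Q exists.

P ~ Q

P's transition system — 4 states:
  m0 = (rec X. b.(a.0 + 0\{b}) + c.X) + 0 → --b--▸ m1, --c--▸ m2
  m1 = a.0 + 0\{b} → --a--▸ m3
  m2 = rec X. b.(a.0 + 0\{b}) + c.X → --b--▸ m1, --c--▸ m2
  m3 = 0 → deadlocked
Q's transition system — 3 states:
  n0 = rec X. b.(a.0 + 0\{b}) + c.X → --b--▸ n1, --c--▸ n0
  n1 = a.0 + 0\{b} → --a--▸ n2
  n2 = 0 → deadlocked
Partition-refinement fixed point:
  B0 = {m0, m2, n0}
  B1 = {m1, n1}
  B2 = {m3, n2}
m0 ∈ B0, n0 ∈ B0 → same block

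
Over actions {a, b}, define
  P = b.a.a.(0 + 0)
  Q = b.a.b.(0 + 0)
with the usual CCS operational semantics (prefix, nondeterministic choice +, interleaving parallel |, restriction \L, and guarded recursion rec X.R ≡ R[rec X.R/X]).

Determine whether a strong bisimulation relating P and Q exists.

Reachable graph of P (4 states):
  u0 = b.a.a.(0 + 0) has moves --b--▸ u1
  u1 = a.a.(0 + 0) has moves --a--▸ u2
  u2 = a.(0 + 0) has moves --a--▸ u3
  u3 = 0 + 0 has moves (no moves)
Reachable graph of Q (4 states):
  v0 = b.a.b.(0 + 0) has moves --b--▸ v1
  v1 = a.b.(0 + 0) has moves --a--▸ v2
  v2 = b.(0 + 0) has moves --b--▸ v3
  v3 = 0 + 0 has moves (no moves)
Partition-refinement fixed point:
  B0 = {u0}
  B1 = {u1}
  B2 = {u2}
  B3 = {u3, v3}
  B4 = {v0}
  B5 = {v1}
  B6 = {v2}
u0 ∈ B0, v0 ∈ B4 → different blocks

NO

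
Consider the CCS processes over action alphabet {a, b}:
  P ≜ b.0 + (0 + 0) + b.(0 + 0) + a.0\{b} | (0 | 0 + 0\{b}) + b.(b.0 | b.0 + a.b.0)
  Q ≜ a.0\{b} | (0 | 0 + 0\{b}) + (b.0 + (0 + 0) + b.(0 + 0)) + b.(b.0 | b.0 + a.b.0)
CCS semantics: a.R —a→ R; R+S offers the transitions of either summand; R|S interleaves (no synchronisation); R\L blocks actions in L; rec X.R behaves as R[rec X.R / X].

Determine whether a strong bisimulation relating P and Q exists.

bisimilar

LTS(P): 9 reachable states
  m0 = b.0 + (0 + 0) + b.(0 + 0) + a.0\{b} | (0 | 0 + 0\{b}) + b.(b.0 | b.0 + a.b.0) ⊢ ··a··> m1, ··b··> m2, ··b··> m3, ··b··> m4
  m1 = 0\{b} | (0 | 0 + 0\{b}) ⊢ ·
  m2 = 0 ⊢ ·
  m3 = 0 + 0 ⊢ ·
  m4 = b.0 | b.0 + a.b.0 ⊢ ··a··> m5, ··b··> m6, ··b··> m7
  m5 = b.0 ⊢ ··b··> m2
  m6 = 0 | b.0 ⊢ ··b··> m8
  m7 = b.0 | 0 ⊢ ··b··> m8
  m8 = 0 | 0 ⊢ ·
LTS(Q): 9 reachable states
  n0 = a.0\{b} | (0 | 0 + 0\{b}) + (b.0 + (0 + 0) + b.(0 + 0)) + b.(b.0 | b.0 + a.b.0) ⊢ ··a··> n1, ··b··> n2, ··b··> n3, ··b··> n4
  n1 = 0\{b} | (0 | 0 + 0\{b}) ⊢ ·
  n2 = 0 ⊢ ·
  n3 = 0 + 0 ⊢ ·
  n4 = b.0 | b.0 + a.b.0 ⊢ ··a··> n5, ··b··> n6, ··b··> n7
  n5 = b.0 ⊢ ··b··> n2
  n6 = 0 | b.0 ⊢ ··b··> n8
  n7 = b.0 | 0 ⊢ ··b··> n8
  n8 = 0 | 0 ⊢ ·
Coarsest stable partition (strong bisimilarity classes):
  B0 = {m0, n0}
  B1 = {m1, m2, m3, m8, n1, n2, n3, n8}
  B2 = {m4, n4}
  B3 = {m5, m6, m7, n5, n6, n7}
m0 ∈ B0, n0 ∈ B0 → same block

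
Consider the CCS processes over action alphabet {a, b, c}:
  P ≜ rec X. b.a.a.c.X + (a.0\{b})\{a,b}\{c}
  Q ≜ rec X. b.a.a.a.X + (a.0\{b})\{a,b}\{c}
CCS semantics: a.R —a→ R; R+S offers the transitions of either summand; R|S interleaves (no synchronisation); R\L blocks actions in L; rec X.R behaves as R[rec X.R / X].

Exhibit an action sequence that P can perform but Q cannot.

Reachable graph of P (4 states):
  m0 = rec X. b.a.a.c.X + (a.0\{b})\{a,b}\{c} has moves ··b··> m1
  m1 = a.a.c.(rec X. b.a.a.c.X + (a.0\{b})\{a,b}\{c}) has moves ··a··> m2
  m2 = a.c.(rec X. b.a.a.c.X + (a.0\{b})\{a,b}\{c}) has moves ··a··> m3
  m3 = c.(rec X. b.a.a.c.X + (a.0\{b})\{a,b}\{c}) has moves ··c··> m0
Reachable graph of Q (4 states):
  n0 = rec X. b.a.a.a.X + (a.0\{b})\{a,b}\{c} has moves ··b··> n1
  n1 = a.a.a.(rec X. b.a.a.a.X + (a.0\{b})\{a,b}\{c}) has moves ··a··> n2
  n2 = a.a.(rec X. b.a.a.a.X + (a.0\{b})\{a,b}\{c}) has moves ··a··> n3
  n3 = a.(rec X. b.a.a.a.X + (a.0\{b})\{a,b}\{c}) has moves ··a··> n0
Executing baac from P (initial set {m0}):
  after b @ step 1: {m1}
  after a @ step 2: {m2}
  after a @ step 3: {m3}
  after c @ step 4: {m0}
  P completes σ.
Executing baac from Q (initial set {n0}):
  after b @ step 1: {n1}
  after a @ step 2: {n2}
  after a @ step 3: {n3}
  after c @ step 4: no successor for Q

baac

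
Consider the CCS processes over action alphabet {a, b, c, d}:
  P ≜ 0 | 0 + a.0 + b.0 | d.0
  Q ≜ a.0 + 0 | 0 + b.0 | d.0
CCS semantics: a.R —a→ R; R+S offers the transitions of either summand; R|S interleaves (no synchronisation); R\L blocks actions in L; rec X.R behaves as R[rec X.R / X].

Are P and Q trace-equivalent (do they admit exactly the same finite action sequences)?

trace-equivalent

P's transition system — 5 states:
  s0 = 0 | 0 + a.0 + b.0 | d.0 → -a-> s1, -b-> s2, -d-> s3
  s1 = 0 → (no moves)
  s2 = 0 | d.0 → -d-> s4
  s3 = b.0 | 0 → -b-> s4
  s4 = 0 | 0 → (no moves)
Q's transition system — 5 states:
  t0 = a.0 + 0 | 0 + b.0 | d.0 → -a-> t1, -b-> t2, -d-> t3
  t1 = 0 → (no moves)
  t2 = 0 | d.0 → -d-> t4
  t3 = b.0 | 0 → -b-> t4
  t4 = 0 | 0 → (no moves)
Partition-refinement fixed point:
  B0 = {s0, t0}
  B1 = {s1, s4, t1, t4}
  B2 = {s3, t3}
  B3 = {s2, t2}
s0 ∈ B0, t0 ∈ B0 → same block
Bisimilar ⇒ trace-equivalent.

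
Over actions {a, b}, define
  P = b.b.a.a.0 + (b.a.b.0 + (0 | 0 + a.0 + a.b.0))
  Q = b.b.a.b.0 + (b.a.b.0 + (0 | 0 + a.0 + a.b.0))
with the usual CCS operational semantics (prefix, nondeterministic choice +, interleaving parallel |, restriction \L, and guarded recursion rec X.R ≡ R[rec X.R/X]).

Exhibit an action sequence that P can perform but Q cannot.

bbaa

LTS(P): 7 reachable states
  m0 = b.b.a.a.0 + (b.a.b.0 + (0 | 0 + a.0 + a.b.0)) :: --a--▸ m1, --a--▸ m2, --b--▸ m3, --b--▸ m4
  m1 = 0 :: (no moves)
  m2 = b.0 :: --b--▸ m1
  m3 = a.b.0 :: --a--▸ m2
  m4 = b.a.a.0 :: --b--▸ m5
  m5 = a.a.0 :: --a--▸ m6
  m6 = a.0 :: --a--▸ m1
LTS(Q): 5 reachable states
  n0 = b.b.a.b.0 + (b.a.b.0 + (0 | 0 + a.0 + a.b.0)) :: --a--▸ n1, --a--▸ n2, --b--▸ n3, --b--▸ n4
  n1 = 0 :: (no moves)
  n2 = b.0 :: --b--▸ n1
  n3 = a.b.0 :: --a--▸ n2
  n4 = b.a.b.0 :: --b--▸ n3
Executing bbaa from P (initial set {m0}):
  after b @ step 1: {m3, m4}
  after b @ step 2: {m5}
  after a @ step 3: {m6}
  after a @ step 4: {m1}
  P completes σ.
Executing bbaa from Q (initial set {n0}):
  after b @ step 1: {n3, n4}
  after b @ step 2: {n3}
  after a @ step 3: {n2}
  after a @ step 4: ∅  — Q cannot continue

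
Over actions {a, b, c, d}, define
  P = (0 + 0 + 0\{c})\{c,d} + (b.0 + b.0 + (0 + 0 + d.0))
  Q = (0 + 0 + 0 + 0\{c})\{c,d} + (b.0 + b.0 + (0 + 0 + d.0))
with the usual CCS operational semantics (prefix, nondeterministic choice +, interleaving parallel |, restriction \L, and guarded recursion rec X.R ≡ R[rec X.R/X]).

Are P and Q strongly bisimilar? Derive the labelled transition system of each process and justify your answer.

bisimilar

Reachable graph of P (2 states):
  u0 = (0 + 0 + 0\{c})\{c,d} + (b.0 + b.0 + (0 + 0 + d.0)) ⊢ -b-> u1, -d-> u1
  u1 = 0 ⊢ stopped
Reachable graph of Q (2 states):
  v0 = (0 + 0 + 0 + 0\{c})\{c,d} + (b.0 + b.0 + (0 + 0 + d.0)) ⊢ -b-> v1, -d-> v1
  v1 = 0 ⊢ stopped
Bisimilarity quotient blocks:
  B0 = {u0, v0}
  B1 = {u1, v1}
u0 ∈ B0, v0 ∈ B0 → same block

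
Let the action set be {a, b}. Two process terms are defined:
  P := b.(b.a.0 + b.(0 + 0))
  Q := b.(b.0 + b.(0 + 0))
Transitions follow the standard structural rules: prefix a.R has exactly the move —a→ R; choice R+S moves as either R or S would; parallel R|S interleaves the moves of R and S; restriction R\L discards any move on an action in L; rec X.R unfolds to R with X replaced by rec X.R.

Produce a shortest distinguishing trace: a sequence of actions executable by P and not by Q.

LTS(P): 5 reachable states
  u0 = b.(b.a.0 + b.(0 + 0)) has moves -b-> u1
  u1 = b.a.0 + b.(0 + 0) has moves -b-> u2, -b-> u3
  u2 = 0 + 0 has moves (no moves)
  u3 = a.0 has moves -a-> u4
  u4 = 0 has moves (no moves)
LTS(Q): 4 reachable states
  v0 = b.(b.0 + b.(0 + 0)) has moves -b-> v1
  v1 = b.0 + b.(0 + 0) has moves -b-> v2, -b-> v3
  v2 = 0 has moves (no moves)
  v3 = 0 + 0 has moves (no moves)
Run σ = ⟨bba⟩ on P: start {u0}
  step 1 (b): {u1}
  step 2 (b): {u2, u3}
  step 3 (a): {u4}
  — P admits the full trace.
Run σ = ⟨bba⟩ on Q: start {v0}
  step 1 (b): {v1}
  step 2 (b): {v2, v3}
  step 3 (a): ∅ (Q stuck)

bba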